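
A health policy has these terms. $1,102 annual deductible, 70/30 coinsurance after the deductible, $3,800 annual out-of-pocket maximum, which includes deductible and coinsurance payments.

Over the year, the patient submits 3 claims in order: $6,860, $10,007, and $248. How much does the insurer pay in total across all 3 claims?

$13,315

#1 ($6,860): $1,102 to deductible, leaving $5,758; coinsurance $5,758 × 30% = $1,727.40. Patient pays $2,829.40; OOP now $2,829.40. Insurer: $6,860 − $2,829.40 = $4,030.60.
#2 ($10,007): deductible met; 30% of $10,007 = $3,002.10. Adding that to $2,829.40 gives $5,831.50, past the $3,800 cap; patient pays only $3,800 − $2,829.40 = $970.60. Insurer: $10,007 − $970.60 = $9,036.40.
#3 ($248): deductible met; 30% of $248 = $74.40. Adding that to $3,800 gives $3,874.40, past the $3,800 cap; patient pays only $3,800 − $3,800 = $0. Insurer: $248 − $0 = $248.
Insurer total: $4,030.60 + $9,036.40 + $248 = $13,315.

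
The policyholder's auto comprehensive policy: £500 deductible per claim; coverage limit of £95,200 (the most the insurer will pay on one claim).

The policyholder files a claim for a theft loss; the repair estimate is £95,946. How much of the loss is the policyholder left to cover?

£746

Less the £500 deductible: £95,946 − £500 = £95,446.
£95,446 exceeds the £95,200 limit, so the insurer pays the limit: £95,200.
Out of pocket: £95,946 − £95,200 = £746.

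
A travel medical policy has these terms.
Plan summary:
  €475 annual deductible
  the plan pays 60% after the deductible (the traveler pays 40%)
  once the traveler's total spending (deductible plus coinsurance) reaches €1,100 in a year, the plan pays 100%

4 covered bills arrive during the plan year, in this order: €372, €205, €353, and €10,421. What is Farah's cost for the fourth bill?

€443

#1 (€372): all of it applies to the deductible. Traveler pays €372; OOP now €372.
#2 (€205): €103 to deductible, leaving €102; 40% of €102 = €40.80. Cost to traveler: €143.80. OOP to date €515.80.
#3 (€353): deductible met; 40% of €353 = €141.20. Traveler pays €141.20; OOP now €657.
#4 (€10,421): deductible already satisfied, so traveler's share is 40% × €10,421 = €4,168.40. Adding that to €657 gives €4,825.40, past the €1,100 cap; traveler pays only €1,100 − €657 = €443.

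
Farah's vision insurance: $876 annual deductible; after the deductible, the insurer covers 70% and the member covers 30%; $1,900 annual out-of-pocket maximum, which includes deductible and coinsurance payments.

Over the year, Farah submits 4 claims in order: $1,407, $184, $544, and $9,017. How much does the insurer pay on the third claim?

Claim 1 — $1,407: $876 finishes the deductible; $531 goes to coinsurance; coinsurance $531 × 30% = $159.30. Member owes $1,035.30 (running OOP $1,035.30). Insurer: $1,407 − $1,035.30 = $371.70.
Claim 2 — $184: deductible met; 30% of $184 = $55.20. Cost to member: $55.20. OOP to date $1,090.50. Insurer: $184 − $55.20 = $128.80.
Claim 3 — $544: deductible met; 30% of $544 = $163.20. Member owes $163.20 (running OOP $1,253.70). Insurer: $544 − $163.20 = $380.80.

$380.80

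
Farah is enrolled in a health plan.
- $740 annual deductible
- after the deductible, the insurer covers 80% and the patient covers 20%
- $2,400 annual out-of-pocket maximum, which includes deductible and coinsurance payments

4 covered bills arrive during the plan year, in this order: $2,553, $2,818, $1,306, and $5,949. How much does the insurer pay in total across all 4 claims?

#1 ($2,553): $740 to deductible, leaving $1,813; patient's 20% is $362.60. Cost to patient: $1,102.60. OOP to date $1,102.60. Insurer: $2,553 − $1,102.60 = $1,450.40.
#2 ($2,818): 20% coinsurance on $2,818 = $563.60. Patient pays $563.60; OOP now $1,666.20. Plan pays $2,818 − $563.60 = $2,254.40.
#3 ($1,306): deductible met; 20% of $1,306 = $261.20. Patient owes $261.20 (running OOP $1,927.40). Plan pays $1,306 − $261.20 = $1,044.80.
#4 ($5,949): 20% coinsurance on $5,949 = $1,189.80. Adding that to $1,927.40 gives $3,117.20, past the $2,400 cap; patient pays only $2,400 − $1,927.40 = $472.60. Insurer: $5,949 − $472.60 = $5,476.40.
Insurer total = bills − patient's total = $12,626 − $2,400 = $10,226.

$10,226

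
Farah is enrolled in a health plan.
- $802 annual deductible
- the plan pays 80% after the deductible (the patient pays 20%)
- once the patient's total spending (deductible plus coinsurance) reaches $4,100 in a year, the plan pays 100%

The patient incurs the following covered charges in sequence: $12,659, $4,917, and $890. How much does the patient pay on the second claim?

Claim 1 ($12,659): $802 to deductible, leaving $11,857; patient's 20% is $2,371.40. Cost to patient: $3,173.40. OOP to date $3,173.40.
Claim 2 ($4,917): deductible already satisfied, so patient's share is 20% × $4,917 = $983.40. OOP would hit $4,156.80 > $4,100, so the cap limits the patient to $4,100 − $3,173.40 = $926.60.

$926.60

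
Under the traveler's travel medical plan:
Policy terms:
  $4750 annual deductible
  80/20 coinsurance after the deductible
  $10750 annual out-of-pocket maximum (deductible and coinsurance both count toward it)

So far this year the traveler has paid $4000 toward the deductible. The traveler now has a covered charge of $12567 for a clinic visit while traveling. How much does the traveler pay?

Remaining deductible: $4750 − $4000 = $750.
The remaining $11817 (= $12567 − $750) moves to coinsurance.
20% of $11817 = $2363.40 falls to the traveler.
So the traveler owes $750 + $2363.40 = $3113.40 before any cap.
Cumulative spending $4000 + $3113.40 = $7113.40 stays under the $10750 maximum.

$3113.40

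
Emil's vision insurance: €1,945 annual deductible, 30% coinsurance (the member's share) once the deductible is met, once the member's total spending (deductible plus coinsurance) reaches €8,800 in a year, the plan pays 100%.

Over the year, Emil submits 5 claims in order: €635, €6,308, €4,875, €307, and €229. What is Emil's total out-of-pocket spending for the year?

€5,067.70

Claim 1 (€635): fully absorbed by the deductible. Member pays €635; OOP now €635.
Claim 2 (€6,308): deductible takes €1,310, €4,998 remains; coinsurance €4,998 × 30% = €1,499.40. Cost to member: €2,809.40. OOP to date €3,444.40.
Claim 3 (€4,875): deductible met; 30% of €4,875 = €1,462.50. Member owes €1,462.50 (running OOP €4,906.90).
Claim 4 (€307): 30% coinsurance on €307 = €92.10. Cost to member: €92.10. OOP to date €4,999.
Claim 5 (€229): deductible met; 30% of €229 = €68.70. Member owes €68.70 (running OOP €5,067.70).
Total paid by the member: €635 + €2,809.40 + €1,462.50 + €92.10 + €68.70 = €5,067.70.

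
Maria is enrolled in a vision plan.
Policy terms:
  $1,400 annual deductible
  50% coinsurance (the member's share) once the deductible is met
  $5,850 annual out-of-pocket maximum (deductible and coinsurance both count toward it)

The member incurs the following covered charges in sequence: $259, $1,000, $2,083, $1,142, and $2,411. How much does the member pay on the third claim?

Bill 1, $259: fully absorbed by the deductible. Member pays $259; OOP now $259.
Bill 2, $1,000: fully absorbed by the deductible. Cost to member: $1,000. OOP to date $1,259.
Bill 3, $2,083: deductible takes $141, $1,942 remains; member's 50% is $971. Cost to member: $1,112. OOP to date $2,371.

$1,112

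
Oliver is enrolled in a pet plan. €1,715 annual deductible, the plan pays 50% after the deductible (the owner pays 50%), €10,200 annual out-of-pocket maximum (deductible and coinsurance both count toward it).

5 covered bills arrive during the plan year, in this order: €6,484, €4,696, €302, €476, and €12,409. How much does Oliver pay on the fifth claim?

€3,363.50

#1 (€6,484): €1,715 to deductible, leaving €4,769; coinsurance €4,769 × 50% = €2,384.50. Owner pays €4,099.50; OOP now €4,099.50.
#2 (€4,696): 50% coinsurance on €4,696 = €2,348. Cost to owner: €2,348. OOP to date €6,447.50.
#3 (€302): deductible met; 50% of €302 = €151. Owner pays €151; OOP now €6,598.50.
#4 (€476): 50% coinsurance on €476 = €238. Owner owes €238 (running OOP €6,836.50).
#5 (€12,409): 50% coinsurance on €12,409 = €6,204.50. Adding that to €6,836.50 gives €13,041, past the €10,200 cap; owner pays only €10,200 − €6,836.50 = €3,363.50.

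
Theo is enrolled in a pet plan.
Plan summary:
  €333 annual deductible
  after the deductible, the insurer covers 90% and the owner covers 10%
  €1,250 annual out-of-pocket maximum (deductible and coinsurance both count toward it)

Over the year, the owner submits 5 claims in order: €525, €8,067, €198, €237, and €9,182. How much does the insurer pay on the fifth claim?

€9,134.40

Bill 1, €525: €333 to deductible, leaving €192; owner's 10% is €19.20. Owner pays €352.20; OOP now €352.20. Insurer: €525 − €352.20 = €172.80.
Bill 2, €8,067: deductible already satisfied, so owner's share is 10% × €8,067 = €806.70. Owner pays €806.70; OOP now €1,158.90. Insurer: €8,067 − €806.70 = €7,260.30.
Bill 3, €198: 10% coinsurance on €198 = €19.80. Owner pays €19.80; OOP now €1,178.70. Insurer: €198 − €19.80 = €178.20.
Bill 4, €237: deductible already satisfied, so owner's share is 10% × €237 = €23.70. Cost to owner: €23.70. OOP to date €1,202.40. Insurer: €237 − €23.70 = €213.30.
Bill 5, €9,182: 10% coinsurance on €9,182 = €918.20. Adding that to €1,202.40 gives €2,120.60, past the €1,250 cap; owner pays only €1,250 − €1,202.40 = €47.60. Plan pays €9,182 − €47.60 = €9,134.40.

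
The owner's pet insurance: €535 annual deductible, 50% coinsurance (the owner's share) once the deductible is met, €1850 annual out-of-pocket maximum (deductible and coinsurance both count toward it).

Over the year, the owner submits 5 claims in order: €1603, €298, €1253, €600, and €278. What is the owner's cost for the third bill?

Claim 1 — €1603: €535 to deductible, leaving €1068; 50% of €1068 = €534. Owner owes €1069 (running OOP €1069).
Claim 2 — €298: deductible already satisfied, so owner's share is 50% × €298 = €149. Owner pays €149; OOP now €1218.
Claim 3 — €1253: deductible met; 50% of €1253 = €626.50. Cost to owner: €626.50. OOP to date €1844.50.

€626.50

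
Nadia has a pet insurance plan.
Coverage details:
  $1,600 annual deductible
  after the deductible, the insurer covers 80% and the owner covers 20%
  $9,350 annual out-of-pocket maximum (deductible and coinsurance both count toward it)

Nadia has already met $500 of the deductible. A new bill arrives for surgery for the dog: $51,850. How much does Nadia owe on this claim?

$500 of the $1,600 deductible is already met, leaving $1,100.
The remaining $50,750 (= $51,850 − $1,100) moves to coinsurance.
Owner's 20% share of $50,750 is $10,150.
Owner responsibility before any cap: $1,100 + $10,150 = $11,250.
Adding $11,250 to the $500 already spent would give $11,750, which exceeds the $9,350 cap; the owner pays just $9,350 − $500 = $8,850.

$8,850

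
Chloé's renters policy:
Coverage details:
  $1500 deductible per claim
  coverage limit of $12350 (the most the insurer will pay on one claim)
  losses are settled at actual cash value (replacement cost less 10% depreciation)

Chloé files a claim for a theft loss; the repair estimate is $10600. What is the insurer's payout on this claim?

$8040

At 10% depreciation, ACV = $10600 − $1060 = $9540.
After the deductible, $9540 − $1500 = $8040 remains.
That's under the $12350 cap, so the insurer reimburses the full $8040.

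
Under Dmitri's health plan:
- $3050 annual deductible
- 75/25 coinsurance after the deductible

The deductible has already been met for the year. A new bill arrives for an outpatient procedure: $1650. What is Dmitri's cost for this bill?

With the deductible met, the entire $1650 is subject to coinsurance.
25% of $1650 = $412.50 falls to the patient.

$412.50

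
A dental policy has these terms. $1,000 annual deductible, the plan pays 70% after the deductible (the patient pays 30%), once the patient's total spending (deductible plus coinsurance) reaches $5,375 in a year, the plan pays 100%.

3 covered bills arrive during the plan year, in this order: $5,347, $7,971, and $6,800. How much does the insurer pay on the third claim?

$6,120.40

Claim 1 — $5,347: deductible takes $1,000, $4,347 remains; patient's 30% is $1,304.10. Patient owes $2,304.10 (running OOP $2,304.10). Plan pays $5,347 − $2,304.10 = $3,042.90.
Claim 2 — $7,971: deductible already satisfied, so patient's share is 30% × $7,971 = $2,391.30. Patient owes $2,391.30 (running OOP $4,695.40). Plan pays $7,971 − $2,391.30 = $5,579.70.
Claim 3 — $6,800: deductible met; 30% of $6,800 = $2,040. OOP would hit $6,735.40 > $5,375, so the cap limits the patient to $5,375 − $4,695.40 = $679.60. Insurer: $6,800 − $679.60 = $6,120.40.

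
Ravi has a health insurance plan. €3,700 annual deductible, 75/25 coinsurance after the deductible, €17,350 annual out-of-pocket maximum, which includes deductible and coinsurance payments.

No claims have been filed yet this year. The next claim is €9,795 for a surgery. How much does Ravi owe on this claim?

Deductible not yet touched, so the first €3,700 of the bill goes to the deductible.
That leaves €9,795 − €3,700 = €6,095 for coinsurance.
Patient's 25% share of €6,095 is €1,523.75.
So the patient owes €3,700 + €1,523.75 = €5,223.75 before any cap.
Total out-of-pocket so far would be €0 + €5,223.75 = €5,223.75, below the €17,350 cap — no reduction.

€5,223.75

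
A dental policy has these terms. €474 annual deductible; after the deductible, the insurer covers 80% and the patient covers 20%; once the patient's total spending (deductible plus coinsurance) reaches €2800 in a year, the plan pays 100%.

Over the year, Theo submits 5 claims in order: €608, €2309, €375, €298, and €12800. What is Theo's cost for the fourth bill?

€59.60

Bill 1, €608: €474 finishes the deductible; €134 goes to coinsurance; patient's 20% is €26.80. Patient owes €500.80 (running OOP €500.80).
Bill 2, €2309: deductible already satisfied, so patient's share is 20% × €2309 = €461.80. Patient pays €461.80; OOP now €962.60.
Bill 3, €375: 20% coinsurance on €375 = €75. Cost to patient: €75. OOP to date €1037.60.
Bill 4, €298: 20% coinsurance on €298 = €59.60. Patient pays €59.60; OOP now €1097.20.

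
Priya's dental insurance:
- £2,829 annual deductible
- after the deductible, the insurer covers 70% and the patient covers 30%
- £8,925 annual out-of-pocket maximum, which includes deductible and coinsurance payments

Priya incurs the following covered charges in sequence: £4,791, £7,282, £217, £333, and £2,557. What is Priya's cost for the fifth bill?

£767.10

#1 (£4,791): £2,829 finishes the deductible; £1,962 goes to coinsurance; patient's 30% is £588.60. Patient pays £3,417.60; OOP now £3,417.60.
#2 (£7,282): deductible already satisfied, so patient's share is 30% × £7,282 = £2,184.60. Cost to patient: £2,184.60. OOP to date £5,602.20.
#3 (£217): deductible already satisfied, so patient's share is 30% × £217 = £65.10. Patient pays £65.10; OOP now £5,667.30.
#4 (£333): 30% coinsurance on £333 = £99.90. Patient pays £99.90; OOP now £5,767.20.
#5 (£2,557): deductible already satisfied, so patient's share is 30% × £2,557 = £767.10. Patient pays £767.10; OOP now £6,534.30.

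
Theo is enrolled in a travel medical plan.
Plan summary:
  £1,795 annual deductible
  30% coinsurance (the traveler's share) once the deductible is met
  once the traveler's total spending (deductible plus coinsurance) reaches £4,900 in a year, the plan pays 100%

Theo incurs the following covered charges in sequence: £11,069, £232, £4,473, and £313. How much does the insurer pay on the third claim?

£4,219.80

Claim 1 (£11,069): deductible takes £1,795, £9,274 remains; coinsurance £9,274 × 30% = £2,782.20. Traveler owes £4,577.20 (running OOP £4,577.20). Plan pays £11,069 − £4,577.20 = £6,491.80.
Claim 2 (£232): deductible already satisfied, so traveler's share is 30% × £232 = £69.60. Traveler pays £69.60; OOP now £4,646.80. Plan pays £232 − £69.60 = £162.40.
Claim 3 (£4,473): deductible already satisfied, so traveler's share is 30% × £4,473 = £1,341.90. OOP would hit £5,988.70 > £4,900, so the cap limits the traveler to £4,900 − £4,646.80 = £253.20. Insurer: £4,473 − £253.20 = £4,219.80.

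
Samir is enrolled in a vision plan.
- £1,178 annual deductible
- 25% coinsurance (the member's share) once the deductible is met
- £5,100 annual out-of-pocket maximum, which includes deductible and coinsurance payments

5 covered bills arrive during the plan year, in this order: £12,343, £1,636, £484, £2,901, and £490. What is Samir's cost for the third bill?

#1 (£12,343): deductible takes £1,178, £11,165 remains; member's 25% is £2,791.25. Member pays £3,969.25; OOP now £3,969.25.
#2 (£1,636): deductible already satisfied, so member's share is 25% × £1,636 = £409. Member owes £409 (running OOP £4,378.25).
#3 (£484): deductible met; 25% of £484 = £121. Member pays £121; OOP now £4,499.25.

£121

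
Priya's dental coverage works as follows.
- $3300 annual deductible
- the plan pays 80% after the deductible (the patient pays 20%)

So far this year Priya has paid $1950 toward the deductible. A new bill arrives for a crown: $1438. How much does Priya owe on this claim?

Deductible still to meet: $3300 − $1950 = $1350.
After the $1350 deductible portion, $1438 − $1350 = $88 is subject to coinsurance.
20% of $88 = $17.60 falls to the patient.
That puts the patient's cost at $1350 + $17.60 = $1367.60.

$1367.60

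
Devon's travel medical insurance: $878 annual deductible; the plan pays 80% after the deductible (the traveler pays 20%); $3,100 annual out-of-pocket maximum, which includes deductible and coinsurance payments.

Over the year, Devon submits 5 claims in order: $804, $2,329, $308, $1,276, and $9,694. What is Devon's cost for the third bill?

$61.60

Claim 1 ($804): fully absorbed by the deductible. Traveler owes $804 (running OOP $804).
Claim 2 ($2,329): $74 to deductible, leaving $2,255; coinsurance $2,255 × 20% = $451. Cost to traveler: $525. OOP to date $1,329.
Claim 3 ($308): deductible met; 20% of $308 = $61.60. Cost to traveler: $61.60. OOP to date $1,390.60.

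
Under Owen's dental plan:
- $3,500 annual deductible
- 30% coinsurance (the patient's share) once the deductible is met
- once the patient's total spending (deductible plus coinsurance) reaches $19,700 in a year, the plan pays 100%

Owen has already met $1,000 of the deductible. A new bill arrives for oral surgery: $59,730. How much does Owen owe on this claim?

Deductible still to meet: $3,500 − $1,000 = $2,500.
The remaining $57,230 (= $59,730 − $2,500) moves to coinsurance.
Patient's 30% share of $57,230 is $17,169.
So the patient owes $2,500 + $17,169 = $19,669 before any cap.
Year-to-date out-of-pocket would reach $1,000 + $19,669 = $20,669, above the $19,700 maximum, so the patient pays only $19,700 − $1,000 = $18,700.

$18,700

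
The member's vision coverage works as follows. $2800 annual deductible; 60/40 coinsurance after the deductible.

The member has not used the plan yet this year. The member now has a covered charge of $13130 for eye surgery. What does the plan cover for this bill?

The full $2800 deductible is still open; $2800 of this bill applies to it.
After the $2800 deductible portion, $13130 − $2800 = $10330 is subject to coinsurance.
40% of $10330 = $4132 falls to the member.
Member responsibility: $2800 + $4132 = $6932.
The plan picks up $13130 − $6932 = $6198.

$6198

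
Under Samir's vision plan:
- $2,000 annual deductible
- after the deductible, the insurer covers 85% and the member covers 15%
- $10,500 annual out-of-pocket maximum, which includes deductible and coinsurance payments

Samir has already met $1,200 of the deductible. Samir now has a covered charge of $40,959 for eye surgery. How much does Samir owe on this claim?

$1,200 of the $2,000 deductible is already met, leaving $800.
The remaining $40,159 (= $40,959 − $800) moves to coinsurance.
15% of $40,159 = $6,023.85 falls to the member.
Member responsibility before any cap: $800 + $6,023.85 = $6,823.85.
Total out-of-pocket so far would be $1,200 + $6,823.85 = $8,023.85, below the $10,500 cap — no reduction.

$6,823.85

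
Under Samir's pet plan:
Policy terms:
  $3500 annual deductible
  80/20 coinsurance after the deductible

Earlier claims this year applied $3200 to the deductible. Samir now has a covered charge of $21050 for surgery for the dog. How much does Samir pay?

$4450

$3200 of the $3500 deductible is already met, leaving $300.
After the $300 deductible portion, $21050 − $300 = $20750 is subject to coinsurance.
20% of $20750 = $4150 falls to the owner.
So the owner owes $300 + $4150 = $4450.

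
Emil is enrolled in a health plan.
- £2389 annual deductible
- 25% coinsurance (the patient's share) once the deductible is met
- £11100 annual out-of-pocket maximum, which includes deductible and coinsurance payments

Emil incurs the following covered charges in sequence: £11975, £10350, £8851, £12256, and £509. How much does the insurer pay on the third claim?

£6638.25

#1 (£11975): deductible takes £2389, £9586 remains; coinsurance £9586 × 25% = £2396.50. Patient pays £4785.50; OOP now £4785.50. Plan pays £11975 − £4785.50 = £7189.50.
#2 (£10350): deductible already satisfied, so patient's share is 25% × £10350 = £2587.50. Patient owes £2587.50 (running OOP £7373). Plan pays £10350 − £2587.50 = £7762.50.
#3 (£8851): deductible met; 25% of £8851 = £2212.75. Patient owes £2212.75 (running OOP £9585.75). Insurer: £8851 − £2212.75 = £6638.25.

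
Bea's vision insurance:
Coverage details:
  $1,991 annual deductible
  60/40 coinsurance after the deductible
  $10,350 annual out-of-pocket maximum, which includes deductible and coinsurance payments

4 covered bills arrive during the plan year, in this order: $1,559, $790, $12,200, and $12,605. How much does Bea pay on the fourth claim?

#1 ($1,559): all of it applies to the deductible. Member owes $1,559 (running OOP $1,559).
#2 ($790): $432 finishes the deductible; $358 goes to coinsurance; member's 40% is $143.20. Cost to member: $575.20. OOP to date $2,134.20.
#3 ($12,200): deductible met; 40% of $12,200 = $4,880. Cost to member: $4,880. OOP to date $7,014.20.
#4 ($12,605): 40% coinsurance on $12,605 = $5,042. OOP would hit $12,056.20 > $10,350, so the cap limits the member to $10,350 − $7,014.20 = $3,335.80.

$3,335.80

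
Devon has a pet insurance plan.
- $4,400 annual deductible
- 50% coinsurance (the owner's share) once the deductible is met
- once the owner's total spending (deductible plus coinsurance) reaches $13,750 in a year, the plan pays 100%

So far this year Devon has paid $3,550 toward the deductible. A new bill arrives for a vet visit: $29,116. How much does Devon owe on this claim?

Deductible still to meet: $4,400 − $3,550 = $850.
After the $850 deductible portion, $29,116 − $850 = $28,266 is subject to coinsurance.
Coinsurance: $28,266 × 50% = $14,133.
Owner responsibility before any cap: $850 + $14,133 = $14,983.
Adding $14,983 to the $3,550 already spent would give $18,533, which exceeds the $13,750 cap; the owner pays just $13,750 − $3,550 = $10,200.

$10,200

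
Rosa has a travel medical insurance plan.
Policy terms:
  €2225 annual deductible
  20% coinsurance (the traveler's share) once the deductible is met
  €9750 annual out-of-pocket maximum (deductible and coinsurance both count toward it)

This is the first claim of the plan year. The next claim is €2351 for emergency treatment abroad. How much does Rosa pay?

The full €2225 deductible is still open; €2225 of this bill applies to it.
The remaining €126 (= €2351 − €2225) moves to coinsurance.
Coinsurance: €126 × 20% = €25.20.
That puts the traveler's cost at €2225 + €25.20 = €2250.20 before any cap.
Year-to-date out-of-pocket becomes €0 + €2250.20 = €2250.20, still under the €9750 maximum, so no cap applies.

€2250.20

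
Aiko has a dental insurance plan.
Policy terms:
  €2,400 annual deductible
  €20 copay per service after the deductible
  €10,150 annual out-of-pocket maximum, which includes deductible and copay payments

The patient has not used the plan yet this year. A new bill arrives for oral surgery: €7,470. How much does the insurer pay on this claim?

Deductible not yet touched, so the first €2,400 of the bill goes to the deductible.
The remaining €5,070 (= €7,470 − €2,400) moves to the copay.
Copay on this service: €20.
So the patient owes €2,400 + €20 = €2,420 before any cap.
Total out-of-pocket so far would be €0 + €2,420 = €2,420, below the €10,150 cap — no reduction.
The insurer covers the remainder: €7,470 − €2,420 = €5,050.

€5,050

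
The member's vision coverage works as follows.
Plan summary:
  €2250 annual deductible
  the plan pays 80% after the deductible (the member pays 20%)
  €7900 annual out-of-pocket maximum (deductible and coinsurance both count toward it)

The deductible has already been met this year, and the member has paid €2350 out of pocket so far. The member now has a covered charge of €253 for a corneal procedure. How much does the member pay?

€50.60

The deductible is already satisfied, so the full bill goes to coinsurance.
20% of €253 = €50.60 falls to the member.
Total out-of-pocket so far would be €2350 + €50.60 = €2400.60, below the €7900 cap — no reduction.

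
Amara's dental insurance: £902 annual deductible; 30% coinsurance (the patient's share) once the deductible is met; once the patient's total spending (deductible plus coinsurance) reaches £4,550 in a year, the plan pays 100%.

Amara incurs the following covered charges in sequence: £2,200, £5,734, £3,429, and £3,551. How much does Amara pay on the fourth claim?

£509.70

Claim 1 (£2,200): deductible takes £902, £1,298 remains; coinsurance £1,298 × 30% = £389.40. Patient pays £1,291.40; OOP now £1,291.40.
Claim 2 (£5,734): deductible already satisfied, so patient's share is 30% × £5,734 = £1,720.20. Patient owes £1,720.20 (running OOP £3,011.60).
Claim 3 (£3,429): deductible already satisfied, so patient's share is 30% × £3,429 = £1,028.70. Cost to patient: £1,028.70. OOP to date £4,040.30.
Claim 4 (£3,551): deductible already satisfied, so patient's share is 30% × £3,551 = £1,065.30. That would push OOP to £5,105.60, over the £4,550 cap, so patient pays £4,550 − £4,040.30 = £509.70.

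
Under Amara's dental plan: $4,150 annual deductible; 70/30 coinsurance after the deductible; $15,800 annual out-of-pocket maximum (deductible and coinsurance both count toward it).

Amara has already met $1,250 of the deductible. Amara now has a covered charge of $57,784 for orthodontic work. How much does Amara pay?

$14,550

$1,250 of the $4,150 deductible is already met, leaving $2,900.
The remaining $54,884 (= $57,784 − $2,900) moves to coinsurance.
30% of $54,884 = $16,465.20 falls to the patient.
Patient responsibility before any cap: $2,900 + $16,465.20 = $19,365.20.
Year-to-date out-of-pocket would reach $1,250 + $19,365.20 = $20,615.20, above the $15,800 maximum, so the patient pays only $15,800 − $1,250 = $14,550.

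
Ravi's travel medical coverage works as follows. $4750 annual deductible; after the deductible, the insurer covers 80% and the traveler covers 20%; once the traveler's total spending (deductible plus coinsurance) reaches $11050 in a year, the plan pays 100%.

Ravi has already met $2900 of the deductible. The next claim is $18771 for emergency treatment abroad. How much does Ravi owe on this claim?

$5234.20

Remaining deductible: $4750 − $2900 = $1850.
After the $1850 deductible portion, $18771 − $1850 = $16921 is subject to coinsurance.
20% of $16921 = $3384.20 falls to the traveler.
That puts the traveler's cost at $1850 + $3384.20 = $5234.20 before any cap.
Cumulative spending $2900 + $5234.20 = $8134.20 stays under the $11050 maximum.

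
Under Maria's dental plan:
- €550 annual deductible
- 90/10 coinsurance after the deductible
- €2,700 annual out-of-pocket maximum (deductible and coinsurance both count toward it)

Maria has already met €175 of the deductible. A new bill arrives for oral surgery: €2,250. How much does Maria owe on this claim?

Remaining deductible: €550 − €175 = €375.
The remaining €1,875 (= €2,250 − €375) moves to coinsurance.
Coinsurance: €1,875 × 10% = €187.50.
So the patient owes €375 + €187.50 = €562.50 before any cap.
Cumulative spending €175 + €562.50 = €737.50 stays under the €2,700 maximum.

€562.50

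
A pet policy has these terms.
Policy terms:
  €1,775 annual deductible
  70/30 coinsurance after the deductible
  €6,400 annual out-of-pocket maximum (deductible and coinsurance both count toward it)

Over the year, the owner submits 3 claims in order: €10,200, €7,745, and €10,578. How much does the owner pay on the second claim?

Claim 1 — €10,200: €1,775 finishes the deductible; €8,425 goes to coinsurance; 30% of €8,425 = €2,527.50. Cost to owner: €4,302.50. OOP to date €4,302.50.
Claim 2 — €7,745: deductible already satisfied, so owner's share is 30% × €7,745 = €2,323.50. OOP would hit €6,626 > €6,400, so the cap limits the owner to €6,400 − €4,302.50 = €2,097.50.

€2,097.50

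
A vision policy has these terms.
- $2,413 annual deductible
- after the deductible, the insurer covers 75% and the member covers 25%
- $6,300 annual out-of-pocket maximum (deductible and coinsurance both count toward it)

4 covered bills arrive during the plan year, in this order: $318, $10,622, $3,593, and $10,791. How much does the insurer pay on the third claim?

Claim 1 — $318: fully absorbed by the deductible. Member pays $318; OOP now $318. Plan pays $318 − $318 = $0.
Claim 2 — $10,622: deductible takes $2,095, $8,527 remains; coinsurance $8,527 × 25% = $2,131.75. Cost to member: $4,226.75. OOP to date $4,544.75. Plan pays $10,622 − $4,226.75 = $6,395.25.
Claim 3 — $3,593: deductible met; 25% of $3,593 = $898.25. Member pays $898.25; OOP now $5,443. Plan pays $3,593 − $898.25 = $2,694.75.

$2,694.75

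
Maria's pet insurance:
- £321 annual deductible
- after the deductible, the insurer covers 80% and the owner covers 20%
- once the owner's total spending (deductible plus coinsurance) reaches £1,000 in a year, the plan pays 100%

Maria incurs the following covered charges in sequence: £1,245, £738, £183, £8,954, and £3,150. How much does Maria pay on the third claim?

£36.60

Claim 1 (£1,245): deductible takes £321, £924 remains; owner's 20% is £184.80. Cost to owner: £505.80. OOP to date £505.80.
Claim 2 (£738): deductible already satisfied, so owner's share is 20% × £738 = £147.60. Cost to owner: £147.60. OOP to date £653.40.
Claim 3 (£183): deductible already satisfied, so owner's share is 20% × £183 = £36.60. Owner pays £36.60; OOP now £690.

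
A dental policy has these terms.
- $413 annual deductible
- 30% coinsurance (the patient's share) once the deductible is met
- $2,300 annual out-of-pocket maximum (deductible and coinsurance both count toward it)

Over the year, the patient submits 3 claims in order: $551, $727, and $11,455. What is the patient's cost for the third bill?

$1,627.50

#1 ($551): deductible takes $413, $138 remains; 30% of $138 = $41.40. Cost to patient: $454.40. OOP to date $454.40.
#2 ($727): deductible already satisfied, so patient's share is 30% × $727 = $218.10. Cost to patient: $218.10. OOP to date $672.50.
#3 ($11,455): deductible already satisfied, so patient's share is 30% × $11,455 = $3,436.50. OOP would hit $4,109 > $2,300, so the cap limits the patient to $2,300 − $672.50 = $1,627.50.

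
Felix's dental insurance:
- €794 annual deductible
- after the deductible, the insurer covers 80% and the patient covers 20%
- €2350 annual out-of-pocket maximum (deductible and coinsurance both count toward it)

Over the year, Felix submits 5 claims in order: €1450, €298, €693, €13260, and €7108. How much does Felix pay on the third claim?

€138.60

Claim 1 — €1450: €794 to deductible, leaving €656; 20% of €656 = €131.20. Patient owes €925.20 (running OOP €925.20).
Claim 2 — €298: deductible already satisfied, so patient's share is 20% × €298 = €59.60. Patient owes €59.60 (running OOP €984.80).
Claim 3 — €693: deductible met; 20% of €693 = €138.60. Cost to patient: €138.60. OOP to date €1123.40.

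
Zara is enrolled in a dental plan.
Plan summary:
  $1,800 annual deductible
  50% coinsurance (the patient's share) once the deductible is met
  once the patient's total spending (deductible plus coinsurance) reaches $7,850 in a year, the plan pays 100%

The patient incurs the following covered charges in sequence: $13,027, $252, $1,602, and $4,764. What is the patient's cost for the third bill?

$310.50

Bill 1, $13,027: $1,800 finishes the deductible; $11,227 goes to coinsurance; 50% of $11,227 = $5,613.50. Patient owes $7,413.50 (running OOP $7,413.50).
Bill 2, $252: 50% coinsurance on $252 = $126. Patient owes $126 (running OOP $7,539.50).
Bill 3, $1,602: deductible met; 50% of $1,602 = $801. Adding that to $7,539.50 gives $8,340.50, past the $7,850 cap; patient pays only $7,850 − $7,539.50 = $310.50.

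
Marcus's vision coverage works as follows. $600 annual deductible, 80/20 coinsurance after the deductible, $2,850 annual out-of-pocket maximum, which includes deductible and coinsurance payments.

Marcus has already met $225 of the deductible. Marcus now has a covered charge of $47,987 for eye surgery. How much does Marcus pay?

$225 of the $600 deductible is already met, leaving $375.
The remaining $47,612 (= $47,987 − $375) moves to coinsurance.
20% of $47,612 = $9,522.40 falls to the member.
That puts the member's cost at $375 + $9,522.40 = $9,897.40 before any cap.
Adding $9,897.40 to the $225 already spent would give $10,122.40, which exceeds the $2,850 cap; the member pays just $2,850 − $225 = $2,625.

$2,625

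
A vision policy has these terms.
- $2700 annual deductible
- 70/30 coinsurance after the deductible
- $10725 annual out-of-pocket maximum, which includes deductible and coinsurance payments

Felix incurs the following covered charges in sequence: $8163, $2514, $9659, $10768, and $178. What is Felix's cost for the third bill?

$2897.70

Bill 1, $8163: deductible takes $2700, $5463 remains; coinsurance $5463 × 30% = $1638.90. Member owes $4338.90 (running OOP $4338.90).
Bill 2, $2514: deductible already satisfied, so member's share is 30% × $2514 = $754.20. Member owes $754.20 (running OOP $5093.10).
Bill 3, $9659: deductible met; 30% of $9659 = $2897.70. Member pays $2897.70; OOP now $7990.80.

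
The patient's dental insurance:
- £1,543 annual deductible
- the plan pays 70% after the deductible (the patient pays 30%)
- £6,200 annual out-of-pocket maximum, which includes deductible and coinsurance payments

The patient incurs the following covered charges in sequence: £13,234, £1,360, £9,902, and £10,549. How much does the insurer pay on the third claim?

Bill 1, £13,234: deductible takes £1,543, £11,691 remains; patient's 30% is £3,507.30. Patient owes £5,050.30 (running OOP £5,050.30). Plan pays £13,234 − £5,050.30 = £8,183.70.
Bill 2, £1,360: 30% coinsurance on £1,360 = £408. Patient pays £408; OOP now £5,458.30. Insurer: £1,360 − £408 = £952.
Bill 3, £9,902: deductible met; 30% of £9,902 = £2,970.60. Adding that to £5,458.30 gives £8,428.90, past the £6,200 cap; patient pays only £6,200 − £5,458.30 = £741.70. Insurer: £9,902 − £741.70 = £9,160.30.

£9,160.30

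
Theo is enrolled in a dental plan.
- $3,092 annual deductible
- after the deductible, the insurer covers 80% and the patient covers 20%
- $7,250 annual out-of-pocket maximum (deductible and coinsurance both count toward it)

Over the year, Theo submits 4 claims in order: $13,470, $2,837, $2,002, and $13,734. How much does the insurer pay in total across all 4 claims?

Claim 1 ($13,470): deductible takes $3,092, $10,378 remains; coinsurance $10,378 × 20% = $2,075.60. Patient owes $5,167.60 (running OOP $5,167.60). Plan pays $13,470 − $5,167.60 = $8,302.40.
Claim 2 ($2,837): 20% coinsurance on $2,837 = $567.40. Patient pays $567.40; OOP now $5,735. Insurer: $2,837 − $567.40 = $2,269.60.
Claim 3 ($2,002): 20% coinsurance on $2,002 = $400.40. Cost to patient: $400.40. OOP to date $6,135.40. Plan pays $2,002 − $400.40 = $1,601.60.
Claim 4 ($13,734): deductible met; 20% of $13,734 = $2,746.80. That would push OOP to $8,882.20, over the $7,250 cap, so patient pays $7,250 − $6,135.40 = $1,114.60. Plan pays $13,734 − $1,114.60 = $12,619.40.
Insurer total: $8,302.40 + $2,269.60 + $1,601.60 + $12,619.40 = $24,793.

$24,793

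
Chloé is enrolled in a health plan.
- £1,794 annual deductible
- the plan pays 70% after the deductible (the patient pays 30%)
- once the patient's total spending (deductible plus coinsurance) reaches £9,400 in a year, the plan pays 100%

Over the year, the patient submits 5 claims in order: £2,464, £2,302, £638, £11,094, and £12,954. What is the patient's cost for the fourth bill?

Claim 1 (£2,464): £1,794 finishes the deductible; £670 goes to coinsurance; coinsurance £670 × 30% = £201. Cost to patient: £1,995. OOP to date £1,995.
Claim 2 (£2,302): deductible met; 30% of £2,302 = £690.60. Cost to patient: £690.60. OOP to date £2,685.60.
Claim 3 (£638): deductible met; 30% of £638 = £191.40. Patient pays £191.40; OOP now £2,877.
Claim 4 (£11,094): deductible met; 30% of £11,094 = £3,328.20. Patient pays £3,328.20; OOP now £6,205.20.

£3,328.20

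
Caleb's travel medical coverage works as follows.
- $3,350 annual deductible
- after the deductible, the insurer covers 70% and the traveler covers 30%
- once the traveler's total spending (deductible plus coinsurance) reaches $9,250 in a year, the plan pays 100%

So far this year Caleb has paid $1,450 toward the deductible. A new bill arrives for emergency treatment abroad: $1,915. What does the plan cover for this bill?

$10.50

$1,450 of the $3,350 deductible is already met, leaving $1,900.
After the $1,900 deductible portion, $1,915 − $1,900 = $15 is subject to coinsurance.
Coinsurance: $15 × 30% = $4.50.
That puts the traveler's cost at $1,900 + $4.50 = $1,904.50 before any cap.
Total out-of-pocket so far would be $1,450 + $1,904.50 = $3,354.50, below the $9,250 cap — no reduction.
The insurer covers the remainder: $1,915 − $1,904.50 = $10.50.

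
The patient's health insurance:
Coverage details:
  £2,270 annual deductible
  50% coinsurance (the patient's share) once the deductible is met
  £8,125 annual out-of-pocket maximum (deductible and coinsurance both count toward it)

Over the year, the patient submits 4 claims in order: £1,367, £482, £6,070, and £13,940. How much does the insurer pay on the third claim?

Claim 1 (£1,367): all of it applies to the deductible. Cost to patient: £1,367. OOP to date £1,367. Plan pays £1,367 − £1,367 = £0.
Claim 2 (£482): fully absorbed by the deductible. Patient pays £482; OOP now £1,849. Insurer: £482 − £482 = £0.
Claim 3 (£6,070): £421 to deductible, leaving £5,649; patient's 50% is £2,824.50. Cost to patient: £3,245.50. OOP to date £5,094.50. Plan pays £6,070 − £3,245.50 = £2,824.50.

£2,824.50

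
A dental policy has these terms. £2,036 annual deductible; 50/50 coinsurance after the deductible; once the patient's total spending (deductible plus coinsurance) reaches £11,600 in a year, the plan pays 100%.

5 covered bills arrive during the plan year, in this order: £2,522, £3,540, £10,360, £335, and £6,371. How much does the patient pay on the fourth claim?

£167.50

Bill 1, £2,522: deductible takes £2,036, £486 remains; coinsurance £486 × 50% = £243. Cost to patient: £2,279. OOP to date £2,279.
Bill 2, £3,540: 50% coinsurance on £3,540 = £1,770. Cost to patient: £1,770. OOP to date £4,049.
Bill 3, £10,360: 50% coinsurance on £10,360 = £5,180. Patient owes £5,180 (running OOP £9,229).
Bill 4, £335: 50% coinsurance on £335 = £167.50. Patient owes £167.50 (running OOP £9,396.50).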